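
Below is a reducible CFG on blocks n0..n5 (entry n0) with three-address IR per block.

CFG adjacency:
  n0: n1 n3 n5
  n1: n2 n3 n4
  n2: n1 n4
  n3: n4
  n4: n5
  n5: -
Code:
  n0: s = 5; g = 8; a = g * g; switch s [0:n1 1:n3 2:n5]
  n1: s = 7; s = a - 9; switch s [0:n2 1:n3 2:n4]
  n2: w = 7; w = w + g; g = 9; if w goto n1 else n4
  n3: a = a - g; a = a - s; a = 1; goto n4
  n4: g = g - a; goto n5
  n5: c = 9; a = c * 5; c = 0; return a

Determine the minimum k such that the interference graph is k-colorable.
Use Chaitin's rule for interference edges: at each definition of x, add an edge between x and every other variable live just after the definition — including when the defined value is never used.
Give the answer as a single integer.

Answer: 3

Working:
Per-block:
  n0: {a,g,s} / ∅
  n1: {s} / {a}
  n2: {g,w} / {g}
  n3: {a} / {a,g,s}
  n4: {g} / {a,g}
  n5: {a,c} / ∅

Live sets:
  live n0: ∅→{a,g,s}
  live n1: {a,g}→{a,g,s}
  live n2: {a,g}→{a,g}
  live n3: {a,g,s}→{a,g}
  live n4: {a,g}→∅
  live n5: ∅→∅

Interference:
  a — {c,g,s,w}
  c — {a}
  g — {a,s,w}
  s — {a,g}
  w — {a,g}

Registers:
  lower bound: {a,g,s} mutually conflict ⇒ χ ≥ 3
  assign a→r0 c→r1 g→r1 s→r2 w→r2 — no edge inside a register ⇒ χ ≤ 3
  χ = 3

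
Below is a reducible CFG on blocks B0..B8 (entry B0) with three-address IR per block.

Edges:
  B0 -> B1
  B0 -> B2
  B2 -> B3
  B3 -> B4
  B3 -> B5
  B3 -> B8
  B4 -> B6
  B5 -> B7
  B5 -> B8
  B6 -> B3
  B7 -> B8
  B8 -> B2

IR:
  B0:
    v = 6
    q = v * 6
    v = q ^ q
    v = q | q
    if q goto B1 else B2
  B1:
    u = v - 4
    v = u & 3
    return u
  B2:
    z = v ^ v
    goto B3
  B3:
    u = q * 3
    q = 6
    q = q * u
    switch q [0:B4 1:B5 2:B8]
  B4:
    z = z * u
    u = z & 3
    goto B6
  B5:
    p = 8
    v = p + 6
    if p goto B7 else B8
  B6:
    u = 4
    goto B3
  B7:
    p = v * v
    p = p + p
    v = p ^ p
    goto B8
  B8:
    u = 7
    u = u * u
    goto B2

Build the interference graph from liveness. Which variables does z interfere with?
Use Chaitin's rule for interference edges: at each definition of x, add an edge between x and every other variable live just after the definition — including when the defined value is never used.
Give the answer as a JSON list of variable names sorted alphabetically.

Block summaries:
  B0 def {q,v} use ∅
  B1 def {u,v} use {v}
  B2 def {z} use {v}
  B3 def {q,u} use {q}
  B4 def {u,z} use {u,z}
  B5 def {p,v} use ∅
  B6 def {u} use ∅
  B7 def {p,v} use {v}
  B8 def {u} use ∅

Backward fixpoint:
  B0 li=∅ lo={q,v}
  B1 li={v} lo=∅
  B2 li={q,v} lo={q,v,z}
  B3 li={q,v,z} lo={q,u,v,z}
  B4 li={q,u,v,z} lo={q,v,z}
  B5 li={q} lo={q,v}
  B6 li={q,v,z} lo={q,v,z}
  B7 li={q,v} lo={q,v}
  B8 li={q,v} lo={q,v}

Interfere edges:
  p↔{q,v}
  q↔{p,u,v,z}
  u↔{q,v,z}
  v↔{p,q,u,z}
  z↔{q,u,v}

N(z) = ["q", "u", "v"]

Answer: ["q", "u", "v"]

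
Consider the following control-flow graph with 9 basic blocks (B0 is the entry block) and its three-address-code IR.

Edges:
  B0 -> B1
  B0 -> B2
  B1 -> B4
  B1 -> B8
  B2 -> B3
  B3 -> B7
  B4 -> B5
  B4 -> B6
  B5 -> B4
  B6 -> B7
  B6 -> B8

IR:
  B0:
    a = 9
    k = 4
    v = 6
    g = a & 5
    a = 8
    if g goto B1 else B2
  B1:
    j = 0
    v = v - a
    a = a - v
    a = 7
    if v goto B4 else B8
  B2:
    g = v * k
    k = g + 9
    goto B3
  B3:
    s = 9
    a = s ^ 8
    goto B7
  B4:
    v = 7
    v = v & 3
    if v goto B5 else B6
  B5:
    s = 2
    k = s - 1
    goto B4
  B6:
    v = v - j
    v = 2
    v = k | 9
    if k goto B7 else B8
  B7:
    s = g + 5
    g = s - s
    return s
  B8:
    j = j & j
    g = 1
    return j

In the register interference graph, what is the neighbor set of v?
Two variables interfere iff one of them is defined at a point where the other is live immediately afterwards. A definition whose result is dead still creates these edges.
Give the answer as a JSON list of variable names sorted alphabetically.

Block summaries:
  B0 def {a,g,k,v} use ∅
  B1 def {a,j,v} use {a,v}
  B2 def {g,k} use {k,v}
  B3 def {a,s} use ∅
  B4 def {v} use ∅
  B5 def {k,s} use ∅
  B6 def {v} use {j,k,v}
  B7 def {g,s} use {g}
  B8 def {g,j} use {j}

Live sets:
  B0: in=∅ out={a,g,k,v}
  B1: in={a,g,k,v} out={g,j,k}
  B2: in={k,v} out={g}
  B3: in={g} out={g}
  B4: in={g,j,k} out={g,j,k,v}
  B5: in={g,j} out={g,j,k}
  B6: in={g,j,k,v} out={g,j}
  B7: in={g} out=∅
  B8: in={j} out=∅

Interfere edges:
  a — {g,j,k,v}
  g — {a,j,k,s,v}
  j — {a,g,k,s,v}
  k — {a,g,j,v}
  s — {g,j}
  v — {a,g,j,k}

N(v) = ["a", "g", "j", "k"]

Answer: ["a", "g", "j", "k"]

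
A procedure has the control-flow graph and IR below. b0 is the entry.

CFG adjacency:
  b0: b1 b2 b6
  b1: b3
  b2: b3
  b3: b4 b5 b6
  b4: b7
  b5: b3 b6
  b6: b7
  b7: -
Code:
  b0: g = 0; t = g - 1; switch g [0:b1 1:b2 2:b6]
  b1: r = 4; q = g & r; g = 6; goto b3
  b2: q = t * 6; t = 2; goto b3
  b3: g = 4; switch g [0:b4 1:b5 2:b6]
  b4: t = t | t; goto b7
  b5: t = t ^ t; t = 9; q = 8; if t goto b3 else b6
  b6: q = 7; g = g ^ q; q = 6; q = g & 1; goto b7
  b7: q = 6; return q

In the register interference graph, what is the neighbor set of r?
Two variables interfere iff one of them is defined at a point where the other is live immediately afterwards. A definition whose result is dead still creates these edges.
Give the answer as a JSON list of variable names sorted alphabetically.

Answer: ["g", "t"]

Analysis:
Per-block:
  b0: {g,t} / ∅
  b1: {g,q,r} / {g}
  b2: {q,t} / {t}
  b3: {g} / ∅
  b4: {t} / {t}
  b5: {q,t} / {t}
  b6: {g,q} / {g}
  b7: {q} / ∅

Backward fixpoint:
  live b0: ∅→{g,t}
  live b1: {g,t}→{t}
  live b2: {t}→{t}
  live b3: {t}→{g,t}
  live b4: {t}→∅
  live b5: {g,t}→{g,t}
  live b6: {g}→∅
  live b7: ∅→∅

Conflict graph:
  g — {q,r,t}
  q — {g,t}
  r — {g,t}
  t — {g,q,r}

N(r) = ["g", "t"]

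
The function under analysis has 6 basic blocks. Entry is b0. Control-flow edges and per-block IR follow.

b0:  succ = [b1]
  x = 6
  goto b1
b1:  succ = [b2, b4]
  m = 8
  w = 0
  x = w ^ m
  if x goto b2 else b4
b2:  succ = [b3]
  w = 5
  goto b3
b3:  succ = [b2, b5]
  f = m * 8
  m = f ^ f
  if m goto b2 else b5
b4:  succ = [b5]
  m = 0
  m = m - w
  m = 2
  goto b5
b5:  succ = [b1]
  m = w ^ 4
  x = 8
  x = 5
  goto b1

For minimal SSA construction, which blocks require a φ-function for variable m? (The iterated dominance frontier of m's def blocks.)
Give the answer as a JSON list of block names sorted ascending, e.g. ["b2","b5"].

Answer: ["b1", "b2", "b5"]

Working:
idom tree: b1←b0 b2←b1 b3←b2 b4←b1 b5←b1
Dom at joins:
  b1: preds {b0,b5}: {b0} ∩ {b0,b1,b5} = {b0}; idom=b0
  b2: preds {b1,b3}: {b0,b1} ∩ {b0,b1,b2,b3} = {b0,b1}; idom=b1
  b5: preds {b3,b4}: {b0,b1,b2,b3} ∩ {b0,b1,b4} = {b0,b1}; idom=b1

Frontier:
  b1←b0: walk · to b0
  b1←b5: walk b5→b1 to b0
  b2←b1: walk · to b1
  b2←b3: walk b3→b2 to b1
  b5←b3: walk b3→b2 to b1
  b5←b4: walk b4 to b1
  b0: DF=∅
  b1: DF={b1}
  b2: DF={b2,b5}
  b3: DF={b2,b5}
  b4: DF={b5}
  b5: DF={b1}

φ for m: defs {b1,b3,b4,b5}
  DF⁺ = {b1,b2,b5}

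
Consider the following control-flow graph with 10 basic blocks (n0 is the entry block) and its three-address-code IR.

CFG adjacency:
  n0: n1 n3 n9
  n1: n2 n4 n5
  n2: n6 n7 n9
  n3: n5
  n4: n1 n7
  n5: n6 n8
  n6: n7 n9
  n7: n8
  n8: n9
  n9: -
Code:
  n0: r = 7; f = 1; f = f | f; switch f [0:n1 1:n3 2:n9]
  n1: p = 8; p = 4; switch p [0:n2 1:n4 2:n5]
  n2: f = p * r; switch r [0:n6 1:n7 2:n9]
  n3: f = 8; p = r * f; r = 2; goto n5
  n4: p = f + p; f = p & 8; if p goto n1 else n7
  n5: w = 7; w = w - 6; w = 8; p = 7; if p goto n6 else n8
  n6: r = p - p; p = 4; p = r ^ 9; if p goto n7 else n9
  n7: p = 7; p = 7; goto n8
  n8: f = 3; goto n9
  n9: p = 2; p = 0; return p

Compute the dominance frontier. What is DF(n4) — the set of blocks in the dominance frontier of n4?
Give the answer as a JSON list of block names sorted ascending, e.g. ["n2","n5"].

Answer: ["n1", "n7"]

Derivation:
idom tree: n1←n0 n2←n1 n3←n0 n4←n1 n5←n0 n6←n0 n7←n0 n8←n0 n9←n0
Join-block Dom:
  n1: preds {n0,n4}: {n0} ∩ {n0,n1,n4} = {n0}; idom=n0
  n5: preds {n1,n3}: {n0,n1} ∩ {n0,n3} = {n0}; idom=n0
  n6: preds {n2,n5}: {n0,n1,n2} ∩ {n0,n5} = {n0}; idom=n0
  n7: preds {n2,n4,n6}: {n0,n1,n2} ∩ {n0,n1,n4} ∩ {n0,n6} = {n0}; idom=n0
  n8: preds {n5,n7}: {n0,n5} ∩ {n0,n7} = {n0}; idom=n0
  n9: preds {n0,n2,n6,n8}: {n0} ∩ {n0,n1,n2} ∩ {n0,n6} ∩ {n0,n8} = {n0}; idom=n0

DF derivation:
  join n1 pred n0: · stop@n0
  join n1 pred n4: n4→n1 stop@n0
  join n5 pred n1: n1 stop@n0
  join n5 pred n3: n3 stop@n0
  join n6 pred n2: n2→n1 stop@n0
  join n6 pred n5: n5 stop@n0
  join n7 pred n2: n2→n1 stop@n0
  join n7 pred n4: n4→n1 stop@n0
  join n7 pred n6: n6 stop@n0
  join n8 pred n5: n5 stop@n0
  join n8 pred n7: n7 stop@n0
  join n9 pred n0: · stop@n0
  join n9 pred n2: n2→n1 stop@n0
  join n9 pred n6: n6 stop@n0
  join n9 pred n8: n8 stop@n0
  n0 → ∅
  n1 → {n1,n5,n6,n7,n9}
  n2 → {n6,n7,n9}
  n3 → {n5}
  n4 → {n1,n7}
  n5 → {n6,n8}
  n6 → {n7,n9}
  n7 → {n8}
  n8 → {n9}
  n9 → ∅

DF(n4) = ["n1", "n7"]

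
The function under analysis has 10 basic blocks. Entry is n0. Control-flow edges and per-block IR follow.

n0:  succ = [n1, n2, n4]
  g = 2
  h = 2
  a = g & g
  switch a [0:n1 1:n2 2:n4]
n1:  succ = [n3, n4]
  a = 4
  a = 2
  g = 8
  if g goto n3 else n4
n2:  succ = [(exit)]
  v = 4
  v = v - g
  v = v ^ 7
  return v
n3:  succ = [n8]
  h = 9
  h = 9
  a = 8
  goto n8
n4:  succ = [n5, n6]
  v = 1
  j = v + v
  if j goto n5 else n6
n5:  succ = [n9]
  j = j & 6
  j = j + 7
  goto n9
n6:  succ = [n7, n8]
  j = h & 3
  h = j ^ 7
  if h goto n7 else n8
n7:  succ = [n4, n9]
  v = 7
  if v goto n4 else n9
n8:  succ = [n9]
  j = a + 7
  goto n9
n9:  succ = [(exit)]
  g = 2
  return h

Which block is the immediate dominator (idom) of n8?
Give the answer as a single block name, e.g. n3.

idom tree: n1←n0 n2←n0 n3←n1 n4←n0 n5←n4 n6←n4 n7←n6 n8←n0 n9←n0
Dom∩ at merges:
  n4: preds {n0,n1,n7}: {n0} ∩ {n0,n1} ∩ {n0,n4,n6,n7} = {n0}; idom=n0
  n8: preds {n3,n6}: {n0,n1,n3} ∩ {n0,n4,n6} = {n0}; idom=n0
  n9: preds {n5,n7,n8}: {n0,n4,n5} ∩ {n0,n4,n6,n7} ∩ {n0,n8} = {n0}; idom=n0

idom(n8) = n0

Answer: n0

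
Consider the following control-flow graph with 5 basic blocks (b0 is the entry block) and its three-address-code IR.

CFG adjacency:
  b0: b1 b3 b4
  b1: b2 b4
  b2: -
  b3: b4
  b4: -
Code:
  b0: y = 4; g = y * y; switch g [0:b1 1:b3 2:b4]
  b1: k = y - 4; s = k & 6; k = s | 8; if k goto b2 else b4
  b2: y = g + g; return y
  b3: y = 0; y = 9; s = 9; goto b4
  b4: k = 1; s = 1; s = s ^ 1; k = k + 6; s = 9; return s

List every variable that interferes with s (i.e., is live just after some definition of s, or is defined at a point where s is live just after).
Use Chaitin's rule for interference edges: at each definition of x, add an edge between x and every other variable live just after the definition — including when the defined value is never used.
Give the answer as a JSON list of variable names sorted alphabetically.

Block summaries:
  b0 def {g,y} use ∅
  b1 def {k,s} use {y}
  b2 def {y} use {g}
  b3 def {s,y} use ∅
  b4 def {k,s} use ∅

Live sets:
  b0: in=∅ out={g,y}
  b1: in={g,y} out={g}
  b2: in={g} out=∅
  b3: in=∅ out=∅
  b4: in=∅ out=∅

Interfere edges:
  g: {k,s,y}
  k: {g,s}
  s: {g,k}
  y: {g}

N(s) = ["g", "k"]

Answer: ["g", "k"]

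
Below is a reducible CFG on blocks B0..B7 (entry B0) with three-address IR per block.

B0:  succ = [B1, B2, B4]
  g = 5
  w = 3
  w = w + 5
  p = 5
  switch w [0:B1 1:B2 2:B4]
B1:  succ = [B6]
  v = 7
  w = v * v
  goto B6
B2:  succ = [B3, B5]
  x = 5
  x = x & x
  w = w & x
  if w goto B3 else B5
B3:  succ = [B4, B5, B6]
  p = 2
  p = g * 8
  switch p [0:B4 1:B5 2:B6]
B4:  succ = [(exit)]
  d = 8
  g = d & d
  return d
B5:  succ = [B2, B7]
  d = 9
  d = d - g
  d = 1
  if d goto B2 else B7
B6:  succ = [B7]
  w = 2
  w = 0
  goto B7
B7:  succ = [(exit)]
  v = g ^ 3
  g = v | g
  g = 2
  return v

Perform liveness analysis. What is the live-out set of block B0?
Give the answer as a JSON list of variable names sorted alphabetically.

Answer: ["g", "w"]

Analysis:
def/use:
  B0: def={g,p,w} ue=∅
  B1: def={v,w} ue=∅
  B2: def={w,x} ue={w}
  B3: def={p} ue={g}
  B4: def={d,g} ue=∅
  B5: def={d} ue={g}
  B6: def={w} ue=∅
  B7: def={g,v} ue={g}

Backward fixpoint:
  B0: in=∅ out={g,w}
  B1: in={g} out={g}
  B2: in={g,w} out={g,w}
  B3: in={g,w} out={g,w}
  B4: in=∅ out=∅
  B5: in={g,w} out={g,w}
  B6: in={g} out={g}
  B7: in={g} out=∅

live-out(B0) = ["g", "w"]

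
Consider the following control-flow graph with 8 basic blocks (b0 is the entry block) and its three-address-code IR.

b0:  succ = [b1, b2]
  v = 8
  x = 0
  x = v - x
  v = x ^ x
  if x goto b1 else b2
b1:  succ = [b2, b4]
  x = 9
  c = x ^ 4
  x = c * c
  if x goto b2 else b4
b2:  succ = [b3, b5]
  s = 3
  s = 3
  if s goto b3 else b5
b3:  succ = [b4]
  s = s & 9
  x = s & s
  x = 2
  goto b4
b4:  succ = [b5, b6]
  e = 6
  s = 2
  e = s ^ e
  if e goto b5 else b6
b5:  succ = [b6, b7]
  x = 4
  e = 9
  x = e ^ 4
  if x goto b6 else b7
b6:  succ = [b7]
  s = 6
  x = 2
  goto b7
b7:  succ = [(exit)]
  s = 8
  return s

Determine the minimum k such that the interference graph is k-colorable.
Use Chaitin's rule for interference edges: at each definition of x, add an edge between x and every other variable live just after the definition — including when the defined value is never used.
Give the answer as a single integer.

Answer: 2

Analysis:
Block summaries:
  b0: def={v,x} ue=∅
  b1: def={c,x} ue=∅
  b2: def={s} ue=∅
  b3: def={s,x} ue={s}
  b4: def={e,s} ue=∅
  b5: def={e,x} ue=∅
  b6: def={s,x} ue=∅
  b7: def={s} ue=∅

Backward fixpoint:
  b0: in=∅ out=∅
  b1: in=∅ out=∅
  b2: in=∅ out={s}
  b3: in={s} out=∅
  b4: in=∅ out=∅
  b5: in=∅ out=∅
  b6: in=∅ out=∅
  b7: in=∅ out=∅

Interfere edges:
  c — ∅
  e — {s}
  s — {e}
  v — {x}
  x — {v}

Colouring:
  lower bound: {e,s} mutually conflict ⇒ χ ≥ 2
  2-colouring: c0={c,e,v}  c1={s,x}
  χ = 2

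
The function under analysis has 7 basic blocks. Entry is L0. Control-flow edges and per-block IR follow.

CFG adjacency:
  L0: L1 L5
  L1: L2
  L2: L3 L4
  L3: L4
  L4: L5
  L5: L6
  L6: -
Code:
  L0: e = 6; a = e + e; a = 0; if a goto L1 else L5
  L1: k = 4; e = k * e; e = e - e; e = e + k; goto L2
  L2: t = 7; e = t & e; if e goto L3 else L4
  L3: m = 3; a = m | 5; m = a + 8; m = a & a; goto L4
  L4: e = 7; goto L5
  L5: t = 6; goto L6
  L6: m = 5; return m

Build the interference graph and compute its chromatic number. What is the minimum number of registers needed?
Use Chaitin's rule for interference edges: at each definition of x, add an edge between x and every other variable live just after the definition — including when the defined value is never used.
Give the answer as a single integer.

Block summaries:
  L0: def={a,e} ue=∅
  L1: def={e,k} ue={e}
  L2: def={e,t} ue={e}
  L3: def={a,m} ue=∅
  L4: def={e} ue=∅
  L5: def={t} ue=∅
  L6: def={m} ue=∅

Liveness:
  live L0: ∅→{e}
  live L1: {e}→{e}
  live L2: {e}→∅
  live L3: ∅→∅
  live L4: ∅→∅
  live L5: ∅→∅
  live L6: ∅→∅

Interfere edges:
  a↔{e,m}
  e↔{a,k,t}
  k↔{e}
  m↔{a}
  t↔{e}

Registers:
  clique {a,e} ⇒ need ≥ 2
  assign a→c1 e→c0 k→c1 m→c0 t→c1 — no edge inside a register ⇒ χ ≤ 2
  χ = 2

Answer: 2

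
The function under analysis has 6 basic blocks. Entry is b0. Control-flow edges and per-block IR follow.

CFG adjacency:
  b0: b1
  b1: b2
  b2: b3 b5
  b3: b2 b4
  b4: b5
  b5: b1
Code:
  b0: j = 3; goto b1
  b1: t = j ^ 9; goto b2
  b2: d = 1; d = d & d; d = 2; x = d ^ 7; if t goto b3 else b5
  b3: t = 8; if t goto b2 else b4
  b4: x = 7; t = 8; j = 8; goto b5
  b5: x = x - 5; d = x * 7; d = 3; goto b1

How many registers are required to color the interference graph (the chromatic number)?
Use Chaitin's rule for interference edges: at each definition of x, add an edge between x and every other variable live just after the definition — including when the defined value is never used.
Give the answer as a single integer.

Per-block:
  b0: {j} / ∅
  b1: {t} / {j}
  b2: {d,x} / {t}
  b3: {t} / ∅
  b4: {j,t,x} / ∅
  b5: {d,x} / {x}

Backward fixpoint:
  live b0: ∅→{j}
  live b1: {j}→{j,t}
  live b2: {j,t}→{j,x}
  live b3: {j}→{j,t}
  live b4: ∅→{j,x}
  live b5: {j,x}→{j}

Interfere edges:
  d — {j,t}
  j — {d,t,x}
  t — {d,j,x}
  x — {j,t}

Chromatic number:
  lower bound: {d,j,t} mutually conflict ⇒ χ ≥ 3
  assign d→c2 j→c0 t→c1 x→c2 — no edge inside a register ⇒ χ ≤ 3
  χ = 3

Answer: 3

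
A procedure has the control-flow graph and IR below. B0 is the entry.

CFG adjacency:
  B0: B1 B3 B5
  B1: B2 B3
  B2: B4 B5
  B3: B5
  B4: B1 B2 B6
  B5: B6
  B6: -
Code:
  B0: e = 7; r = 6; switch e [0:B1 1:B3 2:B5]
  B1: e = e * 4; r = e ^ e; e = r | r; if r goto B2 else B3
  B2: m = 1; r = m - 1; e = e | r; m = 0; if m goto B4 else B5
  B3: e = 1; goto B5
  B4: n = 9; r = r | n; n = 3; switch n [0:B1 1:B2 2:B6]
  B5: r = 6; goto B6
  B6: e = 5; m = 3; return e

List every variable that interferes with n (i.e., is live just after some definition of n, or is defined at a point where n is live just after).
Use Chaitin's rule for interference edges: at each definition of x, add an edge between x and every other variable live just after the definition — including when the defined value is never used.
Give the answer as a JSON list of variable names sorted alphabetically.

Per-block:
  B0: {e,r} / ∅
  B1: {e,r} / {e}
  B2: {e,m,r} / {e}
  B3: {e} / ∅
  B4: {n,r} / {r}
  B5: {r} / ∅
  B6: {e,m} / ∅

Live sets:
  B0: in=∅ out={e}
  B1: in={e} out={e}
  B2: in={e} out={e,r}
  B3: in=∅ out=∅
  B4: in={e,r} out={e}
  B5: in=∅ out=∅
  B6: in=∅ out=∅

Interfere edges:
  e — {m,n,r}
  m — {e,r}
  n — {e,r}
  r — {e,m,n}

N(n) = ["e", "r"]

Answer: ["e", "r"]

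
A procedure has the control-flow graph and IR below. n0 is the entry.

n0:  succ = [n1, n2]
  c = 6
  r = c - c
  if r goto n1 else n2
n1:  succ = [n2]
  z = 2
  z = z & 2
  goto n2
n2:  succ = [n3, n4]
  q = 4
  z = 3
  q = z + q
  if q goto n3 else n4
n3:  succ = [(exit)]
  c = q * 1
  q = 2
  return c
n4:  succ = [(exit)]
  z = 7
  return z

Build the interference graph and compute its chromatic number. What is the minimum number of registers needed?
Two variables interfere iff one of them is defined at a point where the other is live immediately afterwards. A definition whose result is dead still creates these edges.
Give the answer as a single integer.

Answer: 2

Derivation:
Per-block:
  n0 def {c,r} use ∅
  n1 def {z} use ∅
  n2 def {q,z} use ∅
  n3 def {c,q} use {q}
  n4 def {z} use ∅

Live sets:
  live n0: ∅→∅
  live n1: ∅→∅
  live n2: ∅→{q}
  live n3: {q}→∅
  live n4: ∅→∅

Interfere edges:
  c↔{q}
  q↔{c,z}
  r↔∅
  z↔{q}

Chromatic number:
  clique {c,q} ⇒ need ≥ 2
  assign c→R1 q→R0 r→R0 z→R1 — no edge inside a register ⇒ χ ≤ 2
  χ = 2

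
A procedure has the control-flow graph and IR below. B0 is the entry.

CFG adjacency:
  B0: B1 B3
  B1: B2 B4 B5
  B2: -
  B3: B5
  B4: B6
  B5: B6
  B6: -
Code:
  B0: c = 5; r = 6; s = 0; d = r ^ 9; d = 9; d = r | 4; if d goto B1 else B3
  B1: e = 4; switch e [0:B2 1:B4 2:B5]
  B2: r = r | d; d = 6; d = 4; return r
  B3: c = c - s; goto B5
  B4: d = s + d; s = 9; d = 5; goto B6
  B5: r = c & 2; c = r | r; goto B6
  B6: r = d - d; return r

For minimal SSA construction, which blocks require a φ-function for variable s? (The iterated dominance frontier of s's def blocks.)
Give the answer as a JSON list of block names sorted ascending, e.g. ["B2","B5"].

Answer: ["B6"]

Working:
idom tree: B1←B0 B2←B1 B3←B0 B4←B1 B5←B0 B6←B0
Join-block Dom:
  B5: preds {B1,B3}: {B0,B1} ∩ {B0,B3} = {B0}; idom=B0
  B6: preds {B4,B5}: {B0,B1,B4} ∩ {B0,B5} = {B0}; idom=B0

Frontier:
  join B5 pred B1: B1 stop@B0
  join B5 pred B3: B3 stop@B0
  join B6 pred B4: B4→B1 stop@B0
  join B6 pred B5: B5 stop@B0
  B0 → ∅
  B1 → {B5,B6}
  B2 → ∅
  B3 → {B5}
  B4 → {B6}
  B5 → {B6}
  B6 → ∅

φ for s: defs {B0,B4}
  DF⁺ = {B6}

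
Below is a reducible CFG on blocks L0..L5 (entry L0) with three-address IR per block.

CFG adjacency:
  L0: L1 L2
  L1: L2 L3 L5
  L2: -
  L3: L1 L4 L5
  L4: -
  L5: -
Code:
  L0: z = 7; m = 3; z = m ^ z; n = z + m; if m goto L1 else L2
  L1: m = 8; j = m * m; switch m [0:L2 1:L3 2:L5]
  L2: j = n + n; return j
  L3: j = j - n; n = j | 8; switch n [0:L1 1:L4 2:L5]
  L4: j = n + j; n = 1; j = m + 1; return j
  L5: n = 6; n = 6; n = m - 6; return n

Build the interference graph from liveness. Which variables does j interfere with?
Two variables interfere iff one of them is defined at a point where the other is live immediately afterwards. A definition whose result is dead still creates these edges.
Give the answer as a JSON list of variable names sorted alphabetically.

Answer: ["m", "n"]

Derivation:
Per-block:
  L0: def={m,n,z} ue=∅
  L1: def={j,m} ue=∅
  L2: def={j} ue={n}
  L3: def={j,n} ue={j,n}
  L4: def={j,n} ue={j,m,n}
  L5: def={n} ue={m}

Backward fixpoint:
  live L0: ∅→{n}
  live L1: {n}→{j,m,n}
  live L2: {n}→∅
  live L3: {j,m,n}→{j,m,n}
  live L4: {j,m,n}→∅
  live L5: {m}→∅

Interfere edges:
  j↔{m,n}
  m↔{j,n,z}
  n↔{j,m}
  z↔{m}

N(j) = ["m", "n"]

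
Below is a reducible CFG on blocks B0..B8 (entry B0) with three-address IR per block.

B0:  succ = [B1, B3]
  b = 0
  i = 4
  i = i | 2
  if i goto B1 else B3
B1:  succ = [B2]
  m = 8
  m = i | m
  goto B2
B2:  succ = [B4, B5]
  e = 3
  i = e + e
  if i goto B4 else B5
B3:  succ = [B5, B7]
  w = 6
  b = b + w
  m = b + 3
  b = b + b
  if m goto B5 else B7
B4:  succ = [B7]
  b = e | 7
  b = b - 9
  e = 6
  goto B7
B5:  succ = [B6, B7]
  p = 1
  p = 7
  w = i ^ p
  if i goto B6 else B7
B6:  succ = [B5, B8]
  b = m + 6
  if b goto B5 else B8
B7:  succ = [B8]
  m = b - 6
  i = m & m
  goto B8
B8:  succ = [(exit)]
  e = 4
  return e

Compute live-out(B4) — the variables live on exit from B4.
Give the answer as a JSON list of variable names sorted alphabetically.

Per-block:
  B0 def {b,i} use ∅
  B1 def {m} use {i}
  B2 def {e,i} use ∅
  B3 def {b,m,w} use {b}
  B4 def {b,e} use {e}
  B5 def {p,w} use {i}
  B6 def {b} use {m}
  B7 def {i,m} use {b}
  B8 def {e} use ∅

Backward fixpoint:
  B0 li=∅ lo={b,i}
  B1 li={b,i} lo={b,m}
  B2 li={b,m} lo={b,e,i,m}
  B3 li={b,i} lo={b,i,m}
  B4 li={e} lo={b}
  B5 li={b,i,m} lo={b,i,m}
  B6 li={i,m} lo={b,i,m}
  B7 li={b} lo=∅
  B8 li=∅ lo=∅

live-out(B4) = ["b"]

Answer: ["b"]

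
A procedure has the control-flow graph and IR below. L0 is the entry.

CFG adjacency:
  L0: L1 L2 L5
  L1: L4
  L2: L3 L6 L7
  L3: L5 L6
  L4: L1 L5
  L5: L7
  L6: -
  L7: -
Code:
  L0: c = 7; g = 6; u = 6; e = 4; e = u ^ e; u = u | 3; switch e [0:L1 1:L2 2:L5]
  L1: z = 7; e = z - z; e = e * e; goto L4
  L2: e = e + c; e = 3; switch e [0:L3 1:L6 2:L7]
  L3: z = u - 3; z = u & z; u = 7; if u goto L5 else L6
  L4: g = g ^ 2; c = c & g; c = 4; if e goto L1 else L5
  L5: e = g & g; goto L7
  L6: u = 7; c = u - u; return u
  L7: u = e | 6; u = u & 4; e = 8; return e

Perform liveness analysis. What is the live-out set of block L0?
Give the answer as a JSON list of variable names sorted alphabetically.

Answer: ["c", "e", "g", "u"]

Analysis:
Block summaries:
  L0: {c,e,g,u} / ∅
  L1: {e,z} / ∅
  L2: {e} / {c,e}
  L3: {u,z} / {u}
  L4: {c,g} / {c,e,g}
  L5: {e} / {g}
  L6: {c,u} / ∅
  L7: {e,u} / {e}

Liveness:
  L0: in=∅ out={c,e,g,u}
  L1: in={c,g} out={c,e,g}
  L2: in={c,e,g,u} out={e,g,u}
  L3: in={g,u} out={g}
  L4: in={c,e,g} out={c,g}
  L5: in={g} out={e}
  L6: in=∅ out=∅
  L7: in={e} out=∅

live-out(L0) = ["c", "e", "g", "u"]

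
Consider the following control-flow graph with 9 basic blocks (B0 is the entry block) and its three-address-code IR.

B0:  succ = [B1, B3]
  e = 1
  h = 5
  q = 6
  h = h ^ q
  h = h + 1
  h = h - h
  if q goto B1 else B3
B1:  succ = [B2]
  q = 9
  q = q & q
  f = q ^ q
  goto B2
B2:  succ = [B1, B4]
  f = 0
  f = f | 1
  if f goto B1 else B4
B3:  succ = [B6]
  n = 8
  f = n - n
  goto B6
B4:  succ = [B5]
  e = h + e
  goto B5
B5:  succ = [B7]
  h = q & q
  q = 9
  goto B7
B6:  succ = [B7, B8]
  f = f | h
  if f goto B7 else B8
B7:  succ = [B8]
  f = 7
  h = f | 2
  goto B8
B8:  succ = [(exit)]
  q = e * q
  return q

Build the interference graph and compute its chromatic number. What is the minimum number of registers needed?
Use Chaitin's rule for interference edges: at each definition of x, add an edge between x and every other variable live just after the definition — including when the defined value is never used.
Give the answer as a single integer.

Block summaries:
  B0: def={e,h,q} ue=∅
  B1: def={f,q} ue=∅
  B2: def={f} ue=∅
  B3: def={f,n} ue=∅
  B4: def={e} ue={e,h}
  B5: def={h,q} ue={q}
  B6: def={f} ue={f,h}
  B7: def={f,h} ue=∅
  B8: def={q} ue={e,q}

Live sets:
  B0 li=∅ lo={e,h,q}
  B1 li={e,h} lo={e,h,q}
  B2 li={e,h,q} lo={e,h,q}
  B3 li={e,h,q} lo={e,f,h,q}
  B4 li={e,h,q} lo={e,q}
  B5 li={e,q} lo={e,q}
  B6 li={e,f,h,q} lo={e,q}
  B7 li={e,q} lo={e,q}
  B8 li={e,q} lo=∅

Interference:
  e — {f,h,n,q}
  f — {e,h,q}
  h — {e,f,n,q}
  n — {e,h,q}
  q — {e,f,h,n}

Registers:
  {e,f,h,q} pairwise interfere (4-clique) ⇒ χ ≥ 4
  assign e→c0 f→c3 h→c1 n→c3 q→c2 — no edge inside a register ⇒ χ ≤ 4
  χ = 4

Answer: 4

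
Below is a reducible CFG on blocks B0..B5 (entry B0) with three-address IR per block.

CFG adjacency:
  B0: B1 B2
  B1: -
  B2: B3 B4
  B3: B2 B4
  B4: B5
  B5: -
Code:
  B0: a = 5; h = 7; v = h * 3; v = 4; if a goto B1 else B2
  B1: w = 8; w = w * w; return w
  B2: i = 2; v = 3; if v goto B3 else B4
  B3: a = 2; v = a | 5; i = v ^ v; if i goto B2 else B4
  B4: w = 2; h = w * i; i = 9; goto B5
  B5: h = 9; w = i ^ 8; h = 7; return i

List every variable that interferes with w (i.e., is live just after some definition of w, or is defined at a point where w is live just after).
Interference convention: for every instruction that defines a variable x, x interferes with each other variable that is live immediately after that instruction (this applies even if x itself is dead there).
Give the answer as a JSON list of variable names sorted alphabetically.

Answer: ["i"]

Working:
def/use:
  B0: def={a,h,v} ue=∅
  B1: def={w} ue=∅
  B2: def={i,v} ue=∅
  B3: def={a,i,v} ue=∅
  B4: def={h,i,w} ue={i}
  B5: def={h,w} ue={i}

Backward fixpoint:
  B0 li=∅ lo=∅
  B1 li=∅ lo=∅
  B2 li=∅ lo={i}
  B3 li=∅ lo={i}
  B4 li={i} lo={i}
  B5 li={i} lo=∅

Conflict graph:
  a: {h,v}
  h: {a,i}
  i: {h,v,w}
  v: {a,i}
  w: {i}

N(w) = ["i"]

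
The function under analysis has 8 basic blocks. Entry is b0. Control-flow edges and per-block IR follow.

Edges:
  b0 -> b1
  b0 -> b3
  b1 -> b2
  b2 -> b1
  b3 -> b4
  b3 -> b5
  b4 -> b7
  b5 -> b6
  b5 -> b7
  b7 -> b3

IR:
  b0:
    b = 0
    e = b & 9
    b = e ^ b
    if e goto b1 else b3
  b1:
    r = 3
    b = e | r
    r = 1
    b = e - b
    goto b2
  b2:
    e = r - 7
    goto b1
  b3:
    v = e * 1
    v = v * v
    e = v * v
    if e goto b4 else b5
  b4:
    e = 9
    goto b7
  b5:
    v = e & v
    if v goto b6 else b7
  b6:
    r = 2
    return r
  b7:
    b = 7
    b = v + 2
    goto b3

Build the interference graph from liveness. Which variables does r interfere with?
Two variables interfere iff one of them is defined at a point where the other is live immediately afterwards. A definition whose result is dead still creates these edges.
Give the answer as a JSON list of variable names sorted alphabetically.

def/use:
  b0: {b,e} / ∅
  b1: {b,r} / {e}
  b2: {e} / {r}
  b3: {e,v} / {e}
  b4: {e} / ∅
  b5: {v} / {e,v}
  b6: {r} / ∅
  b7: {b} / {v}

Live sets:
  b0 li=∅ lo={e}
  b1 li={e} lo={r}
  b2 li={r} lo={e}
  b3 li={e} lo={e,v}
  b4 li={v} lo={e,v}
  b5 li={e,v} lo={e,v}
  b6 li=∅ lo=∅
  b7 li={e,v} lo={e}

Conflict graph:
  b — {e,r,v}
  e — {b,r,v}
  r — {b,e}
  v — {b,e}

N(r) = ["b", "e"]

Answer: ["b", "e"]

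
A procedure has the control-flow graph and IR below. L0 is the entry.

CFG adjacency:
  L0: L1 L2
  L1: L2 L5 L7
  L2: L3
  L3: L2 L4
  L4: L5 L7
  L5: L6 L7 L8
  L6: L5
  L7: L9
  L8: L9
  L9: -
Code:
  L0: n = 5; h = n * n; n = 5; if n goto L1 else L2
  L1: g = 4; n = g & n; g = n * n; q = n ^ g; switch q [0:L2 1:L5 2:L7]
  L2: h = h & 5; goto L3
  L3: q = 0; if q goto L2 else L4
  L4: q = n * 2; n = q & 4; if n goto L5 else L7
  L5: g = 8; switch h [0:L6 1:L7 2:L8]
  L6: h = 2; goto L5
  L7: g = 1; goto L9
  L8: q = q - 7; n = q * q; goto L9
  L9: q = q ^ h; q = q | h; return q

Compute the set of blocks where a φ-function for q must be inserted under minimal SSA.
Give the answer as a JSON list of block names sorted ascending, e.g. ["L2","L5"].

Answer: ["L2", "L5", "L7", "L9"]

Working:
idom tree: L1←L0 L2←L0 L3←L2 L4←L3 L5←L0 L6←L5 L7←L0 L8←L5 L9←L0
Dom∩ at merges:
  L2: preds {L0,L1,L3}: {L0} ∩ {L0,L1} ∩ {L0,L2,L3} = {L0}; idom=L0
  L5: preds {L1,L4,L6}: {L0,L1} ∩ {L0,L2,L3,L4} ∩ {L0,L5,L6} = {L0}; idom=L0
  L7: preds {L1,L4,L5}: {L0,L1} ∩ {L0,L2,L3,L4} ∩ {L0,L5} = {L0}; idom=L0
  L9: preds {L7,L8}: {L0,L7} ∩ {L0,L5,L8} = {L0}; idom=L0

Frontier:
  join L2 pred L0: · stop@L0
  join L2 pred L1: L1 stop@L0
  join L2 pred L3: L3→L2 stop@L0
  join L5 pred L1: L1 stop@L0
  join L5 pred L4: L4→L3→L2 stop@L0
  join L5 pred L6: L6→L5 stop@L0
  join L7 pred L1: L1 stop@L0
  join L7 pred L4: L4→L3→L2 stop@L0
  join L7 pred L5: L5 stop@L0
  join L9 pred L7: L7 stop@L0
  join L9 pred L8: L8→L5 stop@L0
  L0 → ∅
  L1 → {L2,L5,L7}
  L2 → {L2,L5,L7}
  L3 → {L2,L5,L7}
  L4 → {L5,L7}
  L5 → {L5,L7,L9}
  L6 → {L5}
  L7 → {L9}
  L8 → {L9}
  L9 → ∅

φ for q: defs {L1,L3,L4,L8,L9}
  DF⁺ = {L2,L5,L7,L9}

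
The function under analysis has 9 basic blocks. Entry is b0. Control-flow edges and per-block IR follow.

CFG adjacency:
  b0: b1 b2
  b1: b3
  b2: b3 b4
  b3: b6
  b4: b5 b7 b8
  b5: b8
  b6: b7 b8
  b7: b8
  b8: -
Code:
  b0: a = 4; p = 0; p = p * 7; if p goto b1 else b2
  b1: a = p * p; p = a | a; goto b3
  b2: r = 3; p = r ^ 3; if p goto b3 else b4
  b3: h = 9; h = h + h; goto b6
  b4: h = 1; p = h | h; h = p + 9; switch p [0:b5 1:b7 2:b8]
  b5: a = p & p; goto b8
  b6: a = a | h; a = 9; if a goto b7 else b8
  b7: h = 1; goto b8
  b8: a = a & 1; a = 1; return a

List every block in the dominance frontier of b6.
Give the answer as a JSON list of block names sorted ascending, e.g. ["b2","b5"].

idom tree: b1←b0 b2←b0 b3←b0 b4←b2 b5←b4 b6←b3 b7←b0 b8←b0
Dom∩ at merges:
  b3: preds {b1,b2}: {b0,b1} ∩ {b0,b2} = {b0}; idom=b0
  b7: preds {b4,b6}: {b0,b2,b4} ∩ {b0,b3,b6} = {b0}; idom=b0
  b8: preds {b4,b5,b6,b7}: {b0,b2,b4} ∩ {b0,b2,b4,b5} ∩ {b0,b3,b6} ∩ {b0,b7} = {b0}; idom=b0

DF walk-up:
  b3←b1: walk b1 to b0
  b3←b2: walk b2 to b0
  b7←b4: walk b4→b2 to b0
  b7←b6: walk b6→b3 to b0
  b8←b4: walk b4→b2 to b0
  b8←b5: walk b5→b4→b2 to b0
  b8←b6: walk b6→b3 to b0
  b8←b7: walk b7 to b0
  DF(b0)=∅
  DF(b1)={b3}
  DF(b2)={b3,b7,b8}
  DF(b3)={b7,b8}
  DF(b4)={b7,b8}
  DF(b5)={b8}
  DF(b6)={b7,b8}
  DF(b7)={b8}
  DF(b8)=∅

DF(b6) = ["b7", "b8"]

Answer: ["b7", "b8"]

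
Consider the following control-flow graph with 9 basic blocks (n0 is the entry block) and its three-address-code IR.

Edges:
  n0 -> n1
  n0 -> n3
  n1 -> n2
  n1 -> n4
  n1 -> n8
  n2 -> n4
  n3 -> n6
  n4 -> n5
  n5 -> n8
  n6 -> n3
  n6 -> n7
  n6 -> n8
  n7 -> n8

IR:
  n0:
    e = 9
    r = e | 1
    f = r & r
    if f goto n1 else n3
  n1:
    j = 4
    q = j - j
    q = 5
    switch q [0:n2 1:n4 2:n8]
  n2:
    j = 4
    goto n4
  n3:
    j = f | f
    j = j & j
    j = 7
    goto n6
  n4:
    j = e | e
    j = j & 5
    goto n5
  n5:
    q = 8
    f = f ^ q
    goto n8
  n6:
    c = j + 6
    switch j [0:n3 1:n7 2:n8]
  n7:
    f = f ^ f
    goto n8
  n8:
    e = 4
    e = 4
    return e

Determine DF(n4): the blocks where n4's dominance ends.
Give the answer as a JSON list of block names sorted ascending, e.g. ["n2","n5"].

idom tree: n1←n0 n2←n1 n3←n0 n4←n1 n5←n4 n6←n3 n7←n6 n8←n0
Join-block Dom:
  n3: preds {n0,n6}: {n0} ∩ {n0,n3,n6} = {n0}; idom=n0
  n4: preds {n1,n2}: {n0,n1} ∩ {n0,n1,n2} = {n0,n1}; idom=n1
  n8: preds {n1,n5,n6,n7}: {n0,n1} ∩ {n0,n1,n4,n5} ∩ {n0,n3,n6} ∩ {n0,n3,n6,n7} = {n0}; idom=n0

Frontier:
  n3←n0: walk · to n0
  n3←n6: walk n6→n3 to n0
  n4←n1: walk · to n1
  n4←n2: walk n2 to n1
  n8←n1: walk n1 to n0
  n8←n5: walk n5→n4→n1 to n0
  n8←n6: walk n6→n3 to n0
  n8←n7: walk n7→n6→n3 to n0
  n0: DF=∅
  n1: DF={n8}
  n2: DF={n4}
  n3: DF={n3,n8}
  n4: DF={n8}
  n5: DF={n8}
  n6: DF={n3,n8}
  n7: DF={n8}
  n8: DF=∅

DF(n4) = ["n8"]

Answer: ["n8"]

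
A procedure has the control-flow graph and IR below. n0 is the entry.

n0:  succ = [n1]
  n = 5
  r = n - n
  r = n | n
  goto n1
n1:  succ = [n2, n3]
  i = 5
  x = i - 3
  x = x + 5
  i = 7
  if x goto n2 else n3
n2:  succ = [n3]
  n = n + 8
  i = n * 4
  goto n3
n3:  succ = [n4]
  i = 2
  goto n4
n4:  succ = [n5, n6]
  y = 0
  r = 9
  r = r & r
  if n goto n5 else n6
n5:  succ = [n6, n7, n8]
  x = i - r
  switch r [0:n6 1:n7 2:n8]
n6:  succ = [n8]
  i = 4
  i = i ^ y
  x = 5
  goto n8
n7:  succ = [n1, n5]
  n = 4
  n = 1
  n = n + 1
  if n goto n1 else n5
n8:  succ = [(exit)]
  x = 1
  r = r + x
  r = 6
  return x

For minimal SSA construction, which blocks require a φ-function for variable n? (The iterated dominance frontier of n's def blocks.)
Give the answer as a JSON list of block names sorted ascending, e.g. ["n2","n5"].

Answer: ["n1", "n3", "n5", "n6", "n8"]

Working:
idom tree: n1←n0 n2←n1 n3←n1 n4←n3 n5←n4 n6←n4 n7←n5 n8←n4
Dom at joins:
  n1: preds {n0,n7}: {n0} ∩ {n0,n1,n3,n4,n5,n7} = {n0}; idom=n0
  n3: preds {n1,n2}: {n0,n1} ∩ {n0,n1,n2} = {n0,n1}; idom=n1
  n5: preds {n4,n7}: {n0,n1,n3,n4} ∩ {n0,n1,n3,n4,n5,n7} = {n0,n1,n3,n4}; idom=n4
  n6: preds {n4,n5}: {n0,n1,n3,n4} ∩ {n0,n1,n3,n4,n5} = {n0,n1,n3,n4}; idom=n4
  n8: preds {n5,n6}: {n0,n1,n3,n4,n5} ∩ {n0,n1,n3,n4,n6} = {n0,n1,n3,n4}; idom=n4

DF derivation:
  n1←n0: walk · to n0
  n1←n7: walk n7→n5→n4→n3→n1 to n0
  n3←n1: walk · to n1
  n3←n2: walk n2 to n1
  n5←n4: walk · to n4
  n5←n7: walk n7→n5 to n4
  n6←n4: walk · to n4
  n6←n5: walk n5 to n4
  n8←n5: walk n5 to n4
  n8←n6: walk n6 to n4
  DF(n0)=∅
  DF(n1)={n1}
  DF(n2)={n3}
  DF(n3)={n1}
  DF(n4)={n1}
  DF(n5)={n1,n5,n6,n8}
  DF(n6)={n8}
  DF(n7)={n1,n5}
  DF(n8)=∅

φ for n: defs {n0,n2,n7}
  DF⁺ = {n1,n3,n5,n6,n8}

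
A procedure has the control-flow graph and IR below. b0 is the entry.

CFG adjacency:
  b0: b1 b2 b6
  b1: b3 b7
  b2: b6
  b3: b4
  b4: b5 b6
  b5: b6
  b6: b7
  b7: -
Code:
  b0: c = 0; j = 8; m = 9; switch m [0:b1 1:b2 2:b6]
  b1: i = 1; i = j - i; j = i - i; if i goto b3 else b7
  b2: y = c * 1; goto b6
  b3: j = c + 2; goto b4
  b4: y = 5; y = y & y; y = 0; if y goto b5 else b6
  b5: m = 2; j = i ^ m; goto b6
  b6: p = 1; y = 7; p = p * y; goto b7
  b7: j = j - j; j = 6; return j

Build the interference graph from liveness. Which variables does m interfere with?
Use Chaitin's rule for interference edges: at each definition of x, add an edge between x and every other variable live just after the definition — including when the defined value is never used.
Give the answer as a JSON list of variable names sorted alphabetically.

def/use:
  b0: def={c,j,m} ue=∅
  b1: def={i,j} ue={j}
  b2: def={y} ue={c}
  b3: def={j} ue={c}
  b4: def={y} ue=∅
  b5: def={j,m} ue={i}
  b6: def={p,y} ue=∅
  b7: def={j} ue={j}

Backward fixpoint:
  b0: in=∅ out={c,j}
  b1: in={c,j} out={c,i,j}
  b2: in={c,j} out={j}
  b3: in={c,i} out={i,j}
  b4: in={i,j} out={i,j}
  b5: in={i} out={j}
  b6: in={j} out={j}
  b7: in={j} out=∅

Interfere edges:
  c: {i,j,m}
  i: {c,j,m,y}
  j: {c,i,m,p,y}
  m: {c,i,j}
  p: {j,y}
  y: {i,j,p}

N(m) = ["c", "i", "j"]

Answer: ["c", "i", "j"]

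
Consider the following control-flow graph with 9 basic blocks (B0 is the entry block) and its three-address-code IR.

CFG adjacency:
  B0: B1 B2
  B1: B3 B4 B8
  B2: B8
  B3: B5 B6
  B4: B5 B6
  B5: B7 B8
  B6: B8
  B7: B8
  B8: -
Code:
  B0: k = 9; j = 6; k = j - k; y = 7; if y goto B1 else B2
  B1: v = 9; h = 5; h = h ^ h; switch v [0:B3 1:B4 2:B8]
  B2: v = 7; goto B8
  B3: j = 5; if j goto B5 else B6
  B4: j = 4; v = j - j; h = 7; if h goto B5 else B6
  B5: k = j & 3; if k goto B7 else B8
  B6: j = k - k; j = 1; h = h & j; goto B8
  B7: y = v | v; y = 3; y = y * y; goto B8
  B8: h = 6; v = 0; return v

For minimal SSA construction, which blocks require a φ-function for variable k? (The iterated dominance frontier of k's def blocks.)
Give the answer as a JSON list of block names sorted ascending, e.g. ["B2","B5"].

idom tree: B1←B0 B2←B0 B3←B1 B4←B1 B5←B1 B6←B1 B7←B5 B8←B0
Dom∩ at merges:
  B5: preds {B3,B4}: {B0,B1,B3} ∩ {B0,B1,B4} = {B0,B1}; idom=B1
  B6: preds {B3,B4}: {B0,B1,B3} ∩ {B0,B1,B4} = {B0,B1}; idom=B1
  B8: preds {B1,B2,B5,B6,B7}: {B0,B1} ∩ {B0,B2} ∩ {B0,B1,B5} ∩ {B0,B1,B6} ∩ {B0,B1,B5,B7} = {B0}; idom=B0

Frontier:
  join B5 pred B3: B3 stop@B1
  join B5 pred B4: B4 stop@B1
  join B6 pred B3: B3 stop@B1
  join B6 pred B4: B4 stop@B1
  join B8 pred B1: B1 stop@B0
  join B8 pred B2: B2 stop@B0
  join B8 pred B5: B5→B1 stop@B0
  join B8 pred B6: B6→B1 stop@B0
  join B8 pred B7: B7→B5→B1 stop@B0
  B0 → ∅
  B1 → {B8}
  B2 → {B8}
  B3 → {B5,B6}
  B4 → {B5,B6}
  B5 → {B8}
  B6 → {B8}
  B7 → {B8}
  B8 → ∅

φ for k: defs {B0,B5}
  DF⁺ = {B8}

Answer: ["B8"]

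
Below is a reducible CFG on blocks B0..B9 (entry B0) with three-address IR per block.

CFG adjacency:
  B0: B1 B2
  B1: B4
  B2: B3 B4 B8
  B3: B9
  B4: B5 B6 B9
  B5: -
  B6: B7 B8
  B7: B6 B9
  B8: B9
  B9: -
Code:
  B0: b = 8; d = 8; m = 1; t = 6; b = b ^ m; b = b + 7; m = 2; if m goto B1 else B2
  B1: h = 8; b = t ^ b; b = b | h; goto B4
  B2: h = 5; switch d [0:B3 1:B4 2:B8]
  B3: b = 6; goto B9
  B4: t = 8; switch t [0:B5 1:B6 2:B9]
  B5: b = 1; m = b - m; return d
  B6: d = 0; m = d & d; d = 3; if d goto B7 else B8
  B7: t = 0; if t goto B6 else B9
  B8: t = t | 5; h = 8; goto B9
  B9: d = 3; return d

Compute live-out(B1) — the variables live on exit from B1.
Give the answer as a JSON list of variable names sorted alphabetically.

def/use:
  B0 def {b,d,m,t} use ∅
  B1 def {b,h} use {b,t}
  B2 def {h} use {d}
  B3 def {b} use ∅
  B4 def {t} use ∅
  B5 def {b,m} use {d,m}
  B6 def {d,m} use ∅
  B7 def {t} use ∅
  B8 def {h,t} use {t}
  B9 def {d} use ∅

Live sets:
  B0: in=∅ out={b,d,m,t}
  B1: in={b,d,m,t} out={d,m}
  B2: in={d,m,t} out={d,m,t}
  B3: in=∅ out=∅
  B4: in={d,m} out={d,m,t}
  B5: in={d,m} out=∅
  B6: in={t} out={t}
  B7: in=∅ out={t}
  B8: in={t} out=∅
  B9: in=∅ out=∅

live-out(B1) = ["d", "m"]

Answer: ["d", "m"]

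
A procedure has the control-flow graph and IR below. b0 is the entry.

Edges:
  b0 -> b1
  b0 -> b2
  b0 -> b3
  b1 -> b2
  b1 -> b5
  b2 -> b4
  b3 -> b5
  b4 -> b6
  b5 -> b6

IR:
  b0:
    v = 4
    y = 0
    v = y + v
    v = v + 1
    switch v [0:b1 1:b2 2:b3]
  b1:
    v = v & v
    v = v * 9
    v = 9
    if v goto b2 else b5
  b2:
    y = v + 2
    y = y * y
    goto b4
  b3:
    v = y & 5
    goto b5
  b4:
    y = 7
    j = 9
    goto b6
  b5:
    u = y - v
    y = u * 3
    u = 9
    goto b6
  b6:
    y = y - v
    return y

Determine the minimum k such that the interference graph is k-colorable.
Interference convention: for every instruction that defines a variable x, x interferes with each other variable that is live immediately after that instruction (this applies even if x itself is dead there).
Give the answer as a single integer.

def/use:
  b0: {v,y} / ∅
  b1: {v} / {v}
  b2: {y} / {v}
  b3: {v} / {y}
  b4: {j,y} / ∅
  b5: {u,y} / {v,y}
  b6: {y} / {v,y}

Live sets:
  b0 li=∅ lo={v,y}
  b1 li={v,y} lo={v,y}
  b2 li={v} lo={v}
  b3 li={y} lo={v,y}
  b4 li={v} lo={v,y}
  b5 li={v,y} lo={v,y}
  b6 li={v,y} lo=∅

Interference:
  j: {v,y}
  u: {v,y}
  v: {j,u,y}
  y: {j,u,v}

Chromatic number:
  {j,v,y} pairwise interfere (3-clique) ⇒ χ ≥ 3
  3-colouring: R0={v}  R1={y}  R2={j,u}
  χ = 3

Answer: 3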